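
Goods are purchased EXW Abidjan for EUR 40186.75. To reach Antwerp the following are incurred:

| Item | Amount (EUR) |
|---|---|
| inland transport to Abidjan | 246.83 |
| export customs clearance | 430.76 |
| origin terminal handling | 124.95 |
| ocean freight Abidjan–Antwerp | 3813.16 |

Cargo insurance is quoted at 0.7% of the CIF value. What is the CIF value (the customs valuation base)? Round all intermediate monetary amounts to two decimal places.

Let C be the CIF value. C = EXW price + pre-shipment costs + freight + 0.7% × C
C − 0.7% × C = 40186.75 + 246.83 + 430.76 + 124.95 + 3813.16
0.993 × C = 44802.45
C = 44802.45 / 0.993 = 45118.28
Insurance premium = 0.7% × 45118.28 = 315.83

CIF value: EUR 45118.28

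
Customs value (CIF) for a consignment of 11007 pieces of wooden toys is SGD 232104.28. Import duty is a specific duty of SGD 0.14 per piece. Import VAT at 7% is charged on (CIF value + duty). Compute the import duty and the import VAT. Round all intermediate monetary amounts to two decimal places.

Import duty: SGD 1540.98; import VAT: SGD 16355.17

Import duty = 11007 × 0.14 = 1540.98
VAT base = CIF + duty = 232104.28 + 1540.98 = 233645.26
Import VAT = 233645.26 × 7% = 16355.17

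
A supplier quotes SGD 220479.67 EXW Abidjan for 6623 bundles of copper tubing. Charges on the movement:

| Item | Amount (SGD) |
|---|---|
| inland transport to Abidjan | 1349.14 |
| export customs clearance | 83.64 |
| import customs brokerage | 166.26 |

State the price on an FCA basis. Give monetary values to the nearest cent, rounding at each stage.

FCA price: SGD 221912.45

Not relevant to the conversion: brokerage — on the buyer under both terms; not part of either seller's price.
From EXW to FCA, the seller additionally bears: inland to port, export clearance.
FCA price = 220479.67 + 1349.14 + 83.64 = 221912.45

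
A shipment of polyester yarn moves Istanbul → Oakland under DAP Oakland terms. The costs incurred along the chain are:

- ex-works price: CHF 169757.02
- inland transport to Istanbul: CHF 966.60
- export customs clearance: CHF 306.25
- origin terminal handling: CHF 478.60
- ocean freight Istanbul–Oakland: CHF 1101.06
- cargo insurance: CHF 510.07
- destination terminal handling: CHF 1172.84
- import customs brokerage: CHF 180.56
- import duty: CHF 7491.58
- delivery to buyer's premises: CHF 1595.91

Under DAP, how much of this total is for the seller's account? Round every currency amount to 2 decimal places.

Seller's account: CHF 175888.35

DAP: the seller bears all costs to the named destination except import duty and clearance.
Seller's account: goods 169757.02 + inland to port 966.60 + export clearance 306.25 + origin terminal 478.60 + freight 1101.06 + insurance 510.07 + destination terminal 1172.84 + delivery 1595.91 = 175888.35
Buyer's account: brokerage 180.56 + duty 7491.58 = 7672.14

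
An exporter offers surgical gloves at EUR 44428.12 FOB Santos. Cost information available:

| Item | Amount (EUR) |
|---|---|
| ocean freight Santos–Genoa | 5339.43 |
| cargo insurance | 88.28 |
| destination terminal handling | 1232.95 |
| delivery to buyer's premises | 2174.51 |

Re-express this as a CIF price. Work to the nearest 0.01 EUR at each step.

CIF price: EUR 49855.83

Not relevant to the conversion: destination terminal, delivery — on the buyer under both terms; not part of either seller's price.
From FOB to CIF, the seller additionally bears: freight, insurance.
CIF price = 44428.12 + 5339.43 + 88.28 = 49855.83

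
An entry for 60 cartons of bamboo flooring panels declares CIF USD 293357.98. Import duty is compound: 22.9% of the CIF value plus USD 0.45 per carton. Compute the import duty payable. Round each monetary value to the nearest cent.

Import duty: USD 67205.98

Ad valorem component: 293357.98 × 22.9% = 67178.98
Specific component: 60 × 0.45 = 27.00
Import duty = 67178.98 + 27.00 = 67205.98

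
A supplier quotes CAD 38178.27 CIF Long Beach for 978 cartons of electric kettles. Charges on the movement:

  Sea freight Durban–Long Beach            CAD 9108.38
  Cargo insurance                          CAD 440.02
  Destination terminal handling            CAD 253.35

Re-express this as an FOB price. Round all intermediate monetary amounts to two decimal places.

FOB price: CAD 28629.87

Not relevant to the conversion: destination terminal — on the buyer under both terms; not part of either seller's price.
From CIF to FOB, the seller no longer bears: freight, insurance.
FOB price = 38178.27 − 9108.38 − 440.02 = 28629.87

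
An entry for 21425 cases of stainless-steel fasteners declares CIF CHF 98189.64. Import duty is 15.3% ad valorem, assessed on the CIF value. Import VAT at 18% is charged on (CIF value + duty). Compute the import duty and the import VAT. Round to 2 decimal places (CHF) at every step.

Import duty = 98189.64 × 15.3% = 15023.01
VAT base = CIF + duty = 98189.64 + 15023.01 = 113212.65
Import VAT = 113212.65 × 18% = 20378.28

Import duty: CHF 15023.01; import VAT: CHF 20378.28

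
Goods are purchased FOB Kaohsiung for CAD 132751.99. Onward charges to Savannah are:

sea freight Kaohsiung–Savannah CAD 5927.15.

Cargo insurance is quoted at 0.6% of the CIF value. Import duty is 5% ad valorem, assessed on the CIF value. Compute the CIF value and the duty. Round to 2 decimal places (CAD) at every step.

CIF value: CAD 139516.24; import duty: CAD 6975.81

Let C be the CIF value. C = FOB price + freight + 0.6% × C
C − 0.6% × C = 132751.99 + 5927.15
0.994 × C = 138679.14
C = 138679.14 / 0.994 = 139516.24
Insurance premium = 0.6% × 139516.24 = 837.10
Import duty = 139516.24 × 5% = 6975.81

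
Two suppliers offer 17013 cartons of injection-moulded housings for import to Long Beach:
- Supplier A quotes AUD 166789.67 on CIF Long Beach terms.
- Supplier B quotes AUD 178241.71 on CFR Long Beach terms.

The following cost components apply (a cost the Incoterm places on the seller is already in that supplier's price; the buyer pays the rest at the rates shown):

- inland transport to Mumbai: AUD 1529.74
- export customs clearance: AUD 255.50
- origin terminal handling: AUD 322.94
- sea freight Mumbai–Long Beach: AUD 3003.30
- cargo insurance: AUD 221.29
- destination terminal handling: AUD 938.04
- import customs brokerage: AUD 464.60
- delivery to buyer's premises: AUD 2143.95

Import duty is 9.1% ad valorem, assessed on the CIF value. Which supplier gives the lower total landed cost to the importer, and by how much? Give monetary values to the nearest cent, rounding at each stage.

Supplier A is cheaper by AUD 12735.60

Supplier A (CIF):
The CIF price already equals the CIF value: 166789.67
Import duty = 166789.67 × 9.1% = 15177.86
Buyer bears (A): 938.04 + 464.60 + 2143.95 = 3546.59
Landed cost (A) = invoice 166789.67 + 3546.59 + duty 15177.86 = 185514.12
Supplier B (CFR):
CIF value = CFR price + insurance = 178241.71 + 221.29 = 178463.00
Import duty = 178463.00 × 9.1% = 16240.13
Buyer bears (B): 221.29 + 938.04 + 464.60 + 2143.95 = 3767.88
Landed cost (B) = invoice 178241.71 + 3767.88 + duty 16240.13 = 198249.72
Difference = |185514.12 − 198249.72| = 12735.60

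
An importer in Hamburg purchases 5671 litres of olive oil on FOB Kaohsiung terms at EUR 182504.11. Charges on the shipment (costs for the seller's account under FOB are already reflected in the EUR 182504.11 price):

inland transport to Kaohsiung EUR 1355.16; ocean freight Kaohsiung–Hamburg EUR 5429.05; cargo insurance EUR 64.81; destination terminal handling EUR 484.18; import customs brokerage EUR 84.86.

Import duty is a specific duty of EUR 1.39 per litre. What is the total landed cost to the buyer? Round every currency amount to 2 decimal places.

FOB: the seller bears costs until goods are on board at the origin port; the buyer bears freight, insurance and all costs thereafter.
Already in the invoice (seller's account under FOB): inland to port — exclude.
CIF value = FOB price + freight + insurance = 182504.11 + 5429.05 + 64.81 = 187997.97
Import duty = 5671 × 1.39 = 7882.69
Buyer bears: freight 5429.05 + insurance 64.81 + destination terminal 484.18 + brokerage 84.86 + duty 7882.69 = 13945.59
Landed cost = invoice 182504.11 + 13945.59 = 196449.70

Total landed cost: EUR 196449.70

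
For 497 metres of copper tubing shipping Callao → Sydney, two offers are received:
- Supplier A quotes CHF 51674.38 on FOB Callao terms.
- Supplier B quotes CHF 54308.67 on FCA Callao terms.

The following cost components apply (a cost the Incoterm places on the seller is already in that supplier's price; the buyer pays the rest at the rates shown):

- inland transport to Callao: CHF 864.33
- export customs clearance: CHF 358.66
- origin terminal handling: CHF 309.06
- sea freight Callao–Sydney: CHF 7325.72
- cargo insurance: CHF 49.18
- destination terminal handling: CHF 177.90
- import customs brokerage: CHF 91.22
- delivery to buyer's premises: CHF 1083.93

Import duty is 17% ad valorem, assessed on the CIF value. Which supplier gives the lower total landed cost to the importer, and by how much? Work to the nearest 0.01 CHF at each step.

Supplier A is cheaper by CHF 3443.72

Supplier A (FOB):
CIF value = FOB price + freight + insurance = 51674.38 + 7325.72 + 49.18 = 59049.28
Import duty = 59049.28 × 17% = 10038.38
Buyer bears (A): 7325.72 + 49.18 + 177.90 + 91.22 + 1083.93 = 8727.95
Landed cost (A) = invoice 51674.38 + 8727.95 + duty 10038.38 = 70440.71
Supplier B (FCA):
CIF value = FCA price + origin terminal + freight + insurance = 54308.67 + 309.06 + 7325.72 + 49.18 = 61992.63
Import duty = 61992.63 × 17% = 10538.75
Buyer bears (B): 309.06 + 7325.72 + 49.18 + 177.90 + 91.22 + 1083.93 = 9037.01
Landed cost (B) = invoice 54308.67 + 9037.01 + duty 10538.75 = 73884.43
Difference = |70440.71 − 73884.43| = 3443.72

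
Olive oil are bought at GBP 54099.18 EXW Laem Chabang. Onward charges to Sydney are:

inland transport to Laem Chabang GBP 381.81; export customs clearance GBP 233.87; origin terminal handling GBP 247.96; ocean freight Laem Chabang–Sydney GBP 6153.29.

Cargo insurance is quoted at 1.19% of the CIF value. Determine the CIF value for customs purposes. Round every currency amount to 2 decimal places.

CIF value: GBP 61852.15

Let C be the CIF value. C = EXW price + pre-shipment costs + freight + 1.19% × C
C − 1.19% × C = 54099.18 + 381.81 + 233.87 + 247.96 + 6153.29
0.9881 × C = 61116.11
C = 61116.11 / 0.9881 = 61852.15
Insurance premium = 1.19% × 61852.15 = 736.04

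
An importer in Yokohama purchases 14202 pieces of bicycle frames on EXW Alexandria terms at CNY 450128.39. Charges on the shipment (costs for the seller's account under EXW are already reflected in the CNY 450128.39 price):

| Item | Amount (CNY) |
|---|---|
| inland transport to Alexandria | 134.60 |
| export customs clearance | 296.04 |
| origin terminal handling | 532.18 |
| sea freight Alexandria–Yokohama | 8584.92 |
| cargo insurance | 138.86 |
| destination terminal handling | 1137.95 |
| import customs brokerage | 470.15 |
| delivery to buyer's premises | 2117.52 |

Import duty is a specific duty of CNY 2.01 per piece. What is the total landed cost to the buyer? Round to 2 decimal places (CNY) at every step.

Total landed cost: CNY 492086.63

EXW: the seller makes goods available at their premises; the buyer bears all onward costs.
CIF value = EXW price + inland to port + export clearance + origin terminal + freight + insurance = 450128.39 + 134.60 + 296.04 + 532.18 + 8584.92 + 138.86 = 459814.99
Import duty = 14202 × 2.01 = 28546.02
Buyer bears: inland to port 134.60 + export clearance 296.04 + origin terminal 532.18 + freight 8584.92 + insurance 138.86 + destination terminal 1137.95 + brokerage 470.15 + delivery 2117.52 + duty 28546.02 = 41958.24
Landed cost = invoice 450128.39 + 41958.24 = 492086.63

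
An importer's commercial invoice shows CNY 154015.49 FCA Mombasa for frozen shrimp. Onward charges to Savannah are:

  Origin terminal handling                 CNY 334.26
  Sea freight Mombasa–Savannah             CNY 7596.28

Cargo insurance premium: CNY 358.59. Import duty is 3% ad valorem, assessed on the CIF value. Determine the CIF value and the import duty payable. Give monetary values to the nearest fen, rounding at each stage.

CIF value: CNY 162304.62; import duty: CNY 4869.14

CIF = FCA price + pre-shipment costs + freight + insurance
CIF = 154015.49 + 334.26 + 7596.28 + 358.59 = 162304.62
Import duty = 162304.62 × 3% = 4869.14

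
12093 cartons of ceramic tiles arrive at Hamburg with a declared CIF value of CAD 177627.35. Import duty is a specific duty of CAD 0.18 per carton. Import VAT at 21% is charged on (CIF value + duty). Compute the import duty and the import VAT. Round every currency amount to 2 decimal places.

Import duty: CAD 2176.74; import VAT: CAD 37758.86

Import duty = 12093 × 0.18 = 2176.74
VAT base = CIF + duty = 177627.35 + 2176.74 = 179804.09
Import VAT = 179804.09 × 21% = 37758.86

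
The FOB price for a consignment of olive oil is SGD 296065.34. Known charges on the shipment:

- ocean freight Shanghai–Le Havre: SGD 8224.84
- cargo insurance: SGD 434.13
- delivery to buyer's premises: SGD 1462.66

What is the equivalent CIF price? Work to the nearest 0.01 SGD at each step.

CIF price: SGD 304724.31

Not relevant to the conversion: delivery — on the buyer under both terms; not part of either seller's price.
From FOB to CIF, the seller additionally bears: freight, insurance.
CIF price = 296065.34 + 8224.84 + 434.13 = 304724.31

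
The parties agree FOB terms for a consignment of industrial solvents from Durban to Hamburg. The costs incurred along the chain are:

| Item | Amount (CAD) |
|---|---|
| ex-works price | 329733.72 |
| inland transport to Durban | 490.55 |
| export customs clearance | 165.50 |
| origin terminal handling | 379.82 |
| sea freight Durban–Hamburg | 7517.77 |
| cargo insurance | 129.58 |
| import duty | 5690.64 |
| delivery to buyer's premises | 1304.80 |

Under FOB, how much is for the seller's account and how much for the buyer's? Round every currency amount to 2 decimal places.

Seller: CAD 330769.59; buyer: CAD 14642.79

FOB: the seller bears costs until goods are on board at the origin port; the buyer bears freight, insurance and all costs thereafter.
Seller's account: goods 329733.72 + inland to port 490.55 + export clearance 165.50 + origin terminal 379.82 = 330769.59
Buyer's account: freight 7517.77 + insurance 129.58 + duty 5690.64 + delivery 1304.80 = 14642.79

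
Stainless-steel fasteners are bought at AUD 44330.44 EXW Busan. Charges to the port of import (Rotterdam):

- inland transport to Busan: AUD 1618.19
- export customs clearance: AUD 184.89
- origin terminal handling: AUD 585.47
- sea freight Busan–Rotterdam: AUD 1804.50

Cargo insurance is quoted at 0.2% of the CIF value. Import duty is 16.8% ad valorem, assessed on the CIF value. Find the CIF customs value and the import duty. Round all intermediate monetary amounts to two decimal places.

Let C be the CIF value. C = EXW price + pre-shipment costs + freight + 0.2% × C
C − 0.2% × C = 44330.44 + 1618.19 + 184.89 + 585.47 + 1804.50
0.998 × C = 48523.49
C = 48523.49 / 0.998 = 48620.73
Insurance premium = 0.2% × 48620.73 = 97.24
Import duty = 48620.73 × 16.8% = 8168.28

CIF value: AUD 48620.73; import duty: AUD 8168.28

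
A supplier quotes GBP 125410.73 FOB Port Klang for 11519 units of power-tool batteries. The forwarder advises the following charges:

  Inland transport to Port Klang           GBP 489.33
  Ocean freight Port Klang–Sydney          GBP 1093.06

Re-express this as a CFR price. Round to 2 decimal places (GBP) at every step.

Not relevant to the conversion: inland to port — on the seller under both FOB and CFR; already in the FOB price and stays in the CFR price.
From FOB to CFR, the seller additionally bears: freight.
CFR price = 125410.73 + 1093.06 = 126503.79

CFR price: GBP 126503.79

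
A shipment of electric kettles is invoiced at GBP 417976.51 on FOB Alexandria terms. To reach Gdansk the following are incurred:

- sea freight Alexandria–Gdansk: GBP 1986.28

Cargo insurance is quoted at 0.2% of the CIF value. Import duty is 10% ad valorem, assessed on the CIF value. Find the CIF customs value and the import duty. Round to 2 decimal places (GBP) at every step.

CIF value: GBP 420804.40; import duty: GBP 42080.44

Let C be the CIF value. C = FOB price + freight + 0.2% × C
C − 0.2% × C = 417976.51 + 1986.28
0.998 × C = 419962.79
C = 419962.79 / 0.998 = 420804.40
Insurance premium = 0.2% × 420804.40 = 841.61
Import duty = 420804.40 × 10% = 42080.44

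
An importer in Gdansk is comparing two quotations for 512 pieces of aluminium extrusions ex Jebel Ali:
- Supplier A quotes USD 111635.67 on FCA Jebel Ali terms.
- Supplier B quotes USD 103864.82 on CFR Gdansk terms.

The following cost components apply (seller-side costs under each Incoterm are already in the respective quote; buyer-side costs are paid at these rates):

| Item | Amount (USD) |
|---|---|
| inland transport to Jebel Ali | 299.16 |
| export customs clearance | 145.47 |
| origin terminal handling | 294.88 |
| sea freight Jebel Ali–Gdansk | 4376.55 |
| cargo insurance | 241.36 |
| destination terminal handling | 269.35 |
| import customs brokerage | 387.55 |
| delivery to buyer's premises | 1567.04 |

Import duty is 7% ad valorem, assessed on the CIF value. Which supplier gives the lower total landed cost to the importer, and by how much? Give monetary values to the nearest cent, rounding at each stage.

Supplier A (FCA):
CIF value = FCA price + origin terminal + freight + insurance = 111635.67 + 294.88 + 4376.55 + 241.36 = 116548.46
Import duty = 116548.46 × 7% = 8158.39
Buyer bears (A): 294.88 + 4376.55 + 241.36 + 269.35 + 387.55 + 1567.04 = 7136.73
Landed cost (A) = invoice 111635.67 + 7136.73 + duty 8158.39 = 126930.79
Supplier B (CFR):
CIF value = CFR price + insurance = 103864.82 + 241.36 = 104106.18
Import duty = 104106.18 × 7% = 7287.43
Buyer bears (B): 241.36 + 269.35 + 387.55 + 1567.04 = 2465.30
Landed cost (B) = invoice 103864.82 + 2465.30 + duty 7287.43 = 113617.55
Difference = |126930.79 − 113617.55| = 13313.24

Supplier B is cheaper by USD 13313.24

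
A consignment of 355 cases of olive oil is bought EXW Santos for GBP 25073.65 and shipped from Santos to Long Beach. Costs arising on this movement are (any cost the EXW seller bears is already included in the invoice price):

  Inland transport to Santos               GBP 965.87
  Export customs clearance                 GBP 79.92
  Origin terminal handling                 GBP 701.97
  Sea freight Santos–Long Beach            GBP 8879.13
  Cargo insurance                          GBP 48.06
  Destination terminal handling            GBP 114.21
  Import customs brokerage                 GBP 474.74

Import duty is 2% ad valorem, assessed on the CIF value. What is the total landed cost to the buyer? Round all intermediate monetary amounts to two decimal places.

Total landed cost: GBP 37052.52

EXW: the seller makes goods available at their premises; the buyer bears all onward costs.
CIF value = EXW price + inland to port + export clearance + origin terminal + freight + insurance = 25073.65 + 965.87 + 79.92 + 701.97 + 8879.13 + 48.06 = 35748.60
Import duty = 35748.60 × 2% = 714.97
Buyer bears: inland to port 965.87 + export clearance 79.92 + origin terminal 701.97 + freight 8879.13 + insurance 48.06 + destination terminal 114.21 + brokerage 474.74 + duty 714.97 = 11978.87
Landed cost = invoice 25073.65 + 11978.87 = 37052.52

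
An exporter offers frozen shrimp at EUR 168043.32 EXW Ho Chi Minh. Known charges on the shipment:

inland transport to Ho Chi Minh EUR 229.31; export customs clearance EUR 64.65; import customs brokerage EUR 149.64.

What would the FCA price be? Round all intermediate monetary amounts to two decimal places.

FCA price: EUR 168337.28

Not relevant to the conversion: brokerage — on the buyer under both terms; not part of either seller's price.
From EXW to FCA, the seller additionally bears: inland to port, export clearance.
FCA price = 168043.32 + 229.31 + 64.65 = 168337.28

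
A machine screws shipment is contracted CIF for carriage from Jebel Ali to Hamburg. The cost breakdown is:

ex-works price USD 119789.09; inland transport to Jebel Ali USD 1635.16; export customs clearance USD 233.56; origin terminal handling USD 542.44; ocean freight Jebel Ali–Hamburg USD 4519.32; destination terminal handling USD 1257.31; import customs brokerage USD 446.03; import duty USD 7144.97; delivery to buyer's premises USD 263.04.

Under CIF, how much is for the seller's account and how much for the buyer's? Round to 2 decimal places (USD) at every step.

Seller: USD 126719.57; buyer: USD 9111.35

CIF: the seller pays costs through ocean freight and marine insurance to the destination port.
Seller's account: goods 119789.09 + inland to port 1635.16 + export clearance 233.56 + origin terminal 542.44 + freight 4519.32 = 126719.57
Buyer's account: destination terminal 1257.31 + brokerage 446.03 + duty 7144.97 + delivery 263.04 = 9111.35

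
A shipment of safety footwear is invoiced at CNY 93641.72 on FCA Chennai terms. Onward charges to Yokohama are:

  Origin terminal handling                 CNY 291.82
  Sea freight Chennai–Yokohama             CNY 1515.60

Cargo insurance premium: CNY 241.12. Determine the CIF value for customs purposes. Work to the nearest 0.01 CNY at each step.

CIF value: CNY 95690.26

CIF = FCA price + pre-shipment costs + freight + insurance
CIF = 93641.72 + 291.82 + 1515.60 + 241.12 = 95690.26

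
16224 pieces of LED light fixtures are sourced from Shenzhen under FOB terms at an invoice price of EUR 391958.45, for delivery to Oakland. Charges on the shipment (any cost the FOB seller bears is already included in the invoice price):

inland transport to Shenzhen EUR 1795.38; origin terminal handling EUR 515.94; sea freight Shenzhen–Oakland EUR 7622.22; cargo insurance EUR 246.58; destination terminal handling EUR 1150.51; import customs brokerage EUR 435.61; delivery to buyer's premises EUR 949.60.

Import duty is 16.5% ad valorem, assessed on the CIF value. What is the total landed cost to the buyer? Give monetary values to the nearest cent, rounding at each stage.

Total landed cost: EUR 468334.47

FOB: the seller bears costs until goods are on board at the origin port; the buyer bears freight, insurance and all costs thereafter.
Already in the invoice (seller's account under FOB): inland to port, origin terminal — exclude.
CIF value = FOB price + freight + insurance = 391958.45 + 7622.22 + 246.58 = 399827.25
Import duty = 399827.25 × 16.5% = 65971.50
Buyer bears: freight 7622.22 + insurance 246.58 + destination terminal 1150.51 + brokerage 435.61 + delivery 949.60 + duty 65971.50 = 76376.02
Landed cost = invoice 391958.45 + 76376.02 = 468334.47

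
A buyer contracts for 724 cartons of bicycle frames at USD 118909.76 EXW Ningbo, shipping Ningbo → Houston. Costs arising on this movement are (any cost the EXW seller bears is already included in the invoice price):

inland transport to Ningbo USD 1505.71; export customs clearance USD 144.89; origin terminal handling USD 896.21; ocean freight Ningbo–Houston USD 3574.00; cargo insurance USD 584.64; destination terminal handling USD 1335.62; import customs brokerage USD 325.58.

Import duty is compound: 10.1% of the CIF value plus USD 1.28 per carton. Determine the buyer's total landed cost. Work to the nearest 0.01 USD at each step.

EXW: the seller makes goods available at their premises; the buyer bears all onward costs.
CIF value = EXW price + inland to port + export clearance + origin terminal + freight + insurance = 118909.76 + 1505.71 + 144.89 + 896.21 + 3574.00 + 584.64 = 125615.21
Ad valorem component: 125615.21 × 10.1% = 12687.14
Specific component: 724 × 1.28 = 926.72
Import duty = 12687.14 + 926.72 = 13613.86
Buyer bears: inland to port 1505.71 + export clearance 144.89 + origin terminal 896.21 + freight 3574.00 + insurance 584.64 + destination terminal 1335.62 + brokerage 325.58 + duty 13613.86 = 21980.51
Landed cost = invoice 118909.76 + 21980.51 = 140890.27

Total landed cost: USD 140890.27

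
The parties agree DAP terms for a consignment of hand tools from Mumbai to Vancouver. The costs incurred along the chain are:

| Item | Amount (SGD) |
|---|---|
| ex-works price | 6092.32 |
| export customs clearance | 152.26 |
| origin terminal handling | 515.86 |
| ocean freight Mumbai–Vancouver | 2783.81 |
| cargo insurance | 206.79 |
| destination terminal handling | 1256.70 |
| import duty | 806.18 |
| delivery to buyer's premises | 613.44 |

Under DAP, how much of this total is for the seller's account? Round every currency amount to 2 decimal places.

DAP: the seller bears all costs to the named destination except import duty and clearance.
Seller's account: goods 6092.32 + export clearance 152.26 + origin terminal 515.86 + freight 2783.81 + insurance 206.79 + destination terminal 1256.70 + delivery 613.44 = 11621.18
Buyer's account: duty 806.18 = 806.18

Seller's account: SGD 11621.18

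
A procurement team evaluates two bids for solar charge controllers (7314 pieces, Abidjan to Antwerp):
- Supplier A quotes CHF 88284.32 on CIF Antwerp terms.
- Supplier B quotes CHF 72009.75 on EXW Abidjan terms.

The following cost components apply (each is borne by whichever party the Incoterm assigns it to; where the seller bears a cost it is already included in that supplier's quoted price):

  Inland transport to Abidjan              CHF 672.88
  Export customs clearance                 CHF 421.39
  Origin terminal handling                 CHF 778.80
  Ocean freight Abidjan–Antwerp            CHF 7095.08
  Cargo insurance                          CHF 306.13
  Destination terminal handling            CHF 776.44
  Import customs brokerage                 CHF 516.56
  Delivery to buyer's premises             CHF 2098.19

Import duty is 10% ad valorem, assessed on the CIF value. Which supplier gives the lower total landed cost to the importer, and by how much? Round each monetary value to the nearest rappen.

Supplier B is cheaper by CHF 7700.32

Supplier A (CIF):
The CIF price already equals the CIF value: 88284.32
Import duty = 88284.32 × 10% = 8828.43
Buyer bears (A): 776.44 + 516.56 + 2098.19 = 3391.19
Landed cost (A) = invoice 88284.32 + 3391.19 + duty 8828.43 = 100503.94
Supplier B (EXW):
CIF value = EXW price + inland to port + export clearance + origin terminal + freight + insurance = 72009.75 + 672.88 + 421.39 + 778.80 + 7095.08 + 306.13 = 81284.03
Import duty = 81284.03 × 10% = 8128.40
Buyer bears (B): 672.88 + 421.39 + 778.80 + 7095.08 + 306.13 + 776.44 + 516.56 + 2098.19 = 12665.47
Landed cost (B) = invoice 72009.75 + 12665.47 + duty 8128.40 = 92803.62
Difference = |100503.94 − 92803.62| = 7700.32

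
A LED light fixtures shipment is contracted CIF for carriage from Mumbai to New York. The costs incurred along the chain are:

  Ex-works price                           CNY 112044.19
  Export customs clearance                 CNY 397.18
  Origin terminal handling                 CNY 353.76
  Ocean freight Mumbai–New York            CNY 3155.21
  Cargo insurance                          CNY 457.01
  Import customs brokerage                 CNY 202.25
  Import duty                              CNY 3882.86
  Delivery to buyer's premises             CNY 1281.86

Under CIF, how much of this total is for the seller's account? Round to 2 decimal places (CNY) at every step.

Seller's account: CNY 116407.35

CIF: the seller pays costs through ocean freight and marine insurance to the destination port.
Seller's account: goods 112044.19 + export clearance 397.18 + origin terminal 353.76 + freight 3155.21 + insurance 457.01 = 116407.35
Buyer's account: brokerage 202.25 + duty 3882.86 + delivery 1281.86 = 5366.97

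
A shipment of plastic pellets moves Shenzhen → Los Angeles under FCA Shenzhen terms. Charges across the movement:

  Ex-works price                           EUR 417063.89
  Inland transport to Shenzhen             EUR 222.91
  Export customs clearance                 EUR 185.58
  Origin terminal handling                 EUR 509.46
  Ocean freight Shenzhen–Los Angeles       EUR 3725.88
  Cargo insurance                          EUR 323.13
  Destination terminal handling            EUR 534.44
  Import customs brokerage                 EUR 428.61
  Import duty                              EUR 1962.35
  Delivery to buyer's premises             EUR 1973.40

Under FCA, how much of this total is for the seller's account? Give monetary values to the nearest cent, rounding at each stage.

Seller's account: EUR 417472.38

FCA: the seller delivers export-cleared goods to the carrier; the buyer bears costs from that point.
Seller's account: goods 417063.89 + inland to port 222.91 + export clearance 185.58 = 417472.38
Buyer's account: origin terminal 509.46 + freight 3725.88 + insurance 323.13 + destination terminal 534.44 + brokerage 428.61 + duty 1962.35 + delivery 1973.40 = 9457.27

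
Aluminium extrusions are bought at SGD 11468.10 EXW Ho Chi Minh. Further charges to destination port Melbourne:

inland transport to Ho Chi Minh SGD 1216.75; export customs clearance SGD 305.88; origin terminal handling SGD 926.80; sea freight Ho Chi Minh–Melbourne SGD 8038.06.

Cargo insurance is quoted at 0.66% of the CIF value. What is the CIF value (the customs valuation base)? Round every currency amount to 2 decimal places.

CIF value: SGD 22101.46

Let C be the CIF value. C = EXW price + pre-shipment costs + freight + 0.66% × C
C − 0.66% × C = 11468.10 + 1216.75 + 305.88 + 926.80 + 8038.06
0.9934 × C = 21955.59
C = 21955.59 / 0.9934 = 22101.46
Insurance premium = 0.66% × 22101.46 = 145.87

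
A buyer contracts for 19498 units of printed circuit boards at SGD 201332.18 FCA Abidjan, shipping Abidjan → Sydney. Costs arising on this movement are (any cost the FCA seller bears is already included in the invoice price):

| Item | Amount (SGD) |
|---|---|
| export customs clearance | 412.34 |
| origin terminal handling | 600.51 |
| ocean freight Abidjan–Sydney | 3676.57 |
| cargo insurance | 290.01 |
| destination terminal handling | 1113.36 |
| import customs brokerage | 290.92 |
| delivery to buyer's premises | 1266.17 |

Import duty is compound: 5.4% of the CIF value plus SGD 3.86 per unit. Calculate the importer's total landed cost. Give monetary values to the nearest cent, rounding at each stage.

FCA: the seller delivers export-cleared goods to the carrier; the buyer bears costs from that point.
Already in the invoice (seller's account under FCA): export clearance — exclude.
CIF value = FCA price + origin terminal + freight + insurance = 201332.18 + 600.51 + 3676.57 + 290.01 = 205899.27
Ad valorem component: 205899.27 × 5.4% = 11118.56
Specific component: 19498 × 3.86 = 75262.28
Import duty = 11118.56 + 75262.28 = 86380.84
Buyer bears: origin terminal 600.51 + freight 3676.57 + insurance 290.01 + destination terminal 1113.36 + brokerage 290.92 + delivery 1266.17 + duty 86380.84 = 93618.38
Landed cost = invoice 201332.18 + 93618.38 = 294950.56

Total landed cost: SGD 294950.56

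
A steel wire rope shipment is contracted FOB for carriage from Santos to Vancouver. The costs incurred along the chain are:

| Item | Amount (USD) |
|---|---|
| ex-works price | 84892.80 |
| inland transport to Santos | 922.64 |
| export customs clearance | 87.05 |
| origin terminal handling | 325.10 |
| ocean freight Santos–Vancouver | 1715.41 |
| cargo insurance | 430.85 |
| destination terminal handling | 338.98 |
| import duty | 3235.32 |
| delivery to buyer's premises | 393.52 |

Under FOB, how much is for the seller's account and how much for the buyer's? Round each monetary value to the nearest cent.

FOB: the seller bears costs until goods are on board at the origin port; the buyer bears freight, insurance and all costs thereafter.
Seller's account: goods 84892.80 + inland to port 922.64 + export clearance 87.05 + origin terminal 325.10 = 86227.59
Buyer's account: freight 1715.41 + insurance 430.85 + destination terminal 338.98 + duty 3235.32 + delivery 393.52 = 6114.08

Seller: USD 86227.59; buyer: USD 6114.08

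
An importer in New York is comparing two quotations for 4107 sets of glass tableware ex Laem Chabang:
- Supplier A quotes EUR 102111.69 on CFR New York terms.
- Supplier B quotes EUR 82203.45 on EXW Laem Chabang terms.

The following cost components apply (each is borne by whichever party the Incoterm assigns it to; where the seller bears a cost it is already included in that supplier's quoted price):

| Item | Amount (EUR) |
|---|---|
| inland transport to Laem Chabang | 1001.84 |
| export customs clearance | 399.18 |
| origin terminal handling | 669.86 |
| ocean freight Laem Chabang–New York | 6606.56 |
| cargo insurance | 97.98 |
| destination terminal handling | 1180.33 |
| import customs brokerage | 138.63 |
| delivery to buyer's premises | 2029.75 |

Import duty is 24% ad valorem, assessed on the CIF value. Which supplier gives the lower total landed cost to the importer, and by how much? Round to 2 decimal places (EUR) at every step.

Supplier B is cheaper by EUR 13926.19

Supplier A (CFR):
CIF value = CFR price + insurance = 102111.69 + 97.98 = 102209.67
Import duty = 102209.67 × 24% = 24530.32
Buyer bears (A): 97.98 + 1180.33 + 138.63 + 2029.75 = 3446.69
Landed cost (A) = invoice 102111.69 + 3446.69 + duty 24530.32 = 130088.70
Supplier B (EXW):
CIF value = EXW price + inland to port + export clearance + origin terminal + freight + insurance = 82203.45 + 1001.84 + 399.18 + 669.86 + 6606.56 + 97.98 = 90978.87
Import duty = 90978.87 × 24% = 21834.93
Buyer bears (B): 1001.84 + 399.18 + 669.86 + 6606.56 + 97.98 + 1180.33 + 138.63 + 2029.75 = 12124.13
Landed cost (B) = invoice 82203.45 + 12124.13 + duty 21834.93 = 116162.51
Difference = |130088.70 − 116162.51| = 13926.19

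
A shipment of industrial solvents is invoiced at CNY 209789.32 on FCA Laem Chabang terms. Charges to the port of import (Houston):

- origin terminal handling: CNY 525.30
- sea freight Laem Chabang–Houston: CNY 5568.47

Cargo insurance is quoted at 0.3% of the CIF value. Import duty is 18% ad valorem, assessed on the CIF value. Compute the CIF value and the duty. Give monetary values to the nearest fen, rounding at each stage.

Let C be the CIF value. C = FCA price + pre-shipment costs + freight + 0.3% × C
C − 0.3% × C = 209789.32 + 525.30 + 5568.47
0.997 × C = 215883.09
C = 215883.09 / 0.997 = 216532.69
Insurance premium = 0.3% × 216532.69 = 649.60
Import duty = 216532.69 × 18% = 38975.88

CIF value: CNY 216532.69; import duty: CNY 38975.88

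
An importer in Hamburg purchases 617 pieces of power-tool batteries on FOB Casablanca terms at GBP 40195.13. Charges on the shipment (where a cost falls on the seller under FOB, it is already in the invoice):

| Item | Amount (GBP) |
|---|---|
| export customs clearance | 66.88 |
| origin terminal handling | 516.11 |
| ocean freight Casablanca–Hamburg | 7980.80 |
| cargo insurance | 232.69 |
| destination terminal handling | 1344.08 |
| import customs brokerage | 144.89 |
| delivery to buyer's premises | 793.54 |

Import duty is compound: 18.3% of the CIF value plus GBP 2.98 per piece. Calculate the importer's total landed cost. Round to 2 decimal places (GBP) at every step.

FOB: the seller bears costs until goods are on board at the origin port; the buyer bears freight, insurance and all costs thereafter.
Already in the invoice (seller's account under FOB): export clearance, origin terminal — exclude.
CIF value = FOB price + freight + insurance = 40195.13 + 7980.80 + 232.69 = 48408.62
Ad valorem component: 48408.62 × 18.3% = 8858.78
Specific component: 617 × 2.98 = 1838.66
Import duty = 8858.78 + 1838.66 = 10697.44
Buyer bears: freight 7980.80 + insurance 232.69 + destination terminal 1344.08 + brokerage 144.89 + delivery 793.54 + duty 10697.44 = 21193.44
Landed cost = invoice 40195.13 + 21193.44 = 61388.57

Total landed cost: GBP 61388.57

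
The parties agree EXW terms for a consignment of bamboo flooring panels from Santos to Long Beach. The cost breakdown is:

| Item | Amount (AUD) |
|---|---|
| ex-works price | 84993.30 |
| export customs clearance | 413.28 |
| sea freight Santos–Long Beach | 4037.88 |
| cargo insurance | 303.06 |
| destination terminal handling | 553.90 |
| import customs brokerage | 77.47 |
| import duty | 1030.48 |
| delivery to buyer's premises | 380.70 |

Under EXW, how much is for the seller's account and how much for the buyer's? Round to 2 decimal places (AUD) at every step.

Seller: AUD 84993.30; buyer: AUD 6796.77

EXW: the seller makes goods available at their premises; the buyer bears all onward costs.
Seller's account: goods 84993.30 = 84993.30
Buyer's account: export clearance 413.28 + freight 4037.88 + insurance 303.06 + destination terminal 553.90 + brokerage 77.47 + duty 1030.48 + delivery 380.70 = 6796.77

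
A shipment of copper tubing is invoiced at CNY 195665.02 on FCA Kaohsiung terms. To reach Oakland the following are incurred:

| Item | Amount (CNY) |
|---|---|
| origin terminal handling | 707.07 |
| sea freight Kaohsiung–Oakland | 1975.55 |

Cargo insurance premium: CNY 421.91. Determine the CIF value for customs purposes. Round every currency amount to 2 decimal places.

CIF = FCA price + pre-shipment costs + freight + insurance
CIF = 195665.02 + 707.07 + 1975.55 + 421.91 = 198769.55

CIF value: CNY 198769.55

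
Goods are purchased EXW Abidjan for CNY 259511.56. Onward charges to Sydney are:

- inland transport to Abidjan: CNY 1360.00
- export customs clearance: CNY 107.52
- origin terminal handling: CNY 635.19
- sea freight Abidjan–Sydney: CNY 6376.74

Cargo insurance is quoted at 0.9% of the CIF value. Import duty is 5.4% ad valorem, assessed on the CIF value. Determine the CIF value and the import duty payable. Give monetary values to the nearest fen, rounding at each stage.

Let C be the CIF value. C = EXW price + pre-shipment costs + freight + 0.9% × C
C − 0.9% × C = 259511.56 + 1360.00 + 107.52 + 635.19 + 6376.74
0.991 × C = 267991.01
C = 267991.01 / 0.991 = 270424.83
Insurance premium = 0.9% × 270424.83 = 2433.82
Import duty = 270424.83 × 5.4% = 14602.94

CIF value: CNY 270424.83; import duty: CNY 14602.94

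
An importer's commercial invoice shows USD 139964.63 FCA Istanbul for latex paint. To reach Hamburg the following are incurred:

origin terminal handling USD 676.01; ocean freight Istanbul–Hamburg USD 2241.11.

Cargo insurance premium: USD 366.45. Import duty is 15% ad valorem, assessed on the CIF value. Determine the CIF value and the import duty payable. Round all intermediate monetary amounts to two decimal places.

CIF value: USD 143248.20; import duty: USD 21487.23

CIF = FCA price + pre-shipment costs + freight + insurance
CIF = 139964.63 + 676.01 + 2241.11 + 366.45 = 143248.20
Import duty = 143248.20 × 15% = 21487.23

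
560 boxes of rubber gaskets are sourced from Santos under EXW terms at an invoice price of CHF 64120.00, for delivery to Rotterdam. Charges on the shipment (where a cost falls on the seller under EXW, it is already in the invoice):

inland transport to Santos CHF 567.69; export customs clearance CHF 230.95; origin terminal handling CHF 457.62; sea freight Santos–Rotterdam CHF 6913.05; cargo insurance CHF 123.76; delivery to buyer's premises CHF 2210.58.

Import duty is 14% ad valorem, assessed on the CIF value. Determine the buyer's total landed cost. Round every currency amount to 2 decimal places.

Total landed cost: CHF 84761.48

EXW: the seller makes goods available at their premises; the buyer bears all onward costs.
CIF value = EXW price + inland to port + export clearance + origin terminal + freight + insurance = 64120.00 + 567.69 + 230.95 + 457.62 + 6913.05 + 123.76 = 72413.07
Import duty = 72413.07 × 14% = 10137.83
Buyer bears: inland to port 567.69 + export clearance 230.95 + origin terminal 457.62 + freight 6913.05 + insurance 123.76 + delivery 2210.58 + duty 10137.83 = 20641.48
Landed cost = invoice 64120.00 + 20641.48 = 84761.48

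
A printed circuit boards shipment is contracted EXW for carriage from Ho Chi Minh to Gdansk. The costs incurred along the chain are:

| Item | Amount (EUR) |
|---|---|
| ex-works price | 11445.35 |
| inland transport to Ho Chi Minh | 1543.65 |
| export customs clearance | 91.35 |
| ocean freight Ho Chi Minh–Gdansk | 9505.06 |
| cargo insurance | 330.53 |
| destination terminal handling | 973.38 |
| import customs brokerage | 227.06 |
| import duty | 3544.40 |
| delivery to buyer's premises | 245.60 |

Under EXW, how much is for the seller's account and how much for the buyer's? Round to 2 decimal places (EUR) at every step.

EXW: the seller makes goods available at their premises; the buyer bears all onward costs.
Seller's account: goods 11445.35 = 11445.35
Buyer's account: inland to port 1543.65 + export clearance 91.35 + freight 9505.06 + insurance 330.53 + destination terminal 973.38 + brokerage 227.06 + duty 3544.40 + delivery 245.60 = 16461.03

Seller: EUR 11445.35; buyer: EUR 16461.03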